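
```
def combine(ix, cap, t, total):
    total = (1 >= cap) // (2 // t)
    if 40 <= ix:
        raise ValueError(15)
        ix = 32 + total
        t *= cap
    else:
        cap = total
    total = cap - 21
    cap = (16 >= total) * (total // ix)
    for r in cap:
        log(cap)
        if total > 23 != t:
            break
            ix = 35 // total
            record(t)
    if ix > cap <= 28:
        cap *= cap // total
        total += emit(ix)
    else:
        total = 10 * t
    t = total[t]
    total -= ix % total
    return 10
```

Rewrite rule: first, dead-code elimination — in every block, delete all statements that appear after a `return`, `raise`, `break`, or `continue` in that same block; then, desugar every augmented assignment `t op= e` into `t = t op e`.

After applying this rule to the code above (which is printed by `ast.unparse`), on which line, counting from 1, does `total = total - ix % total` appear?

Transformed code:
def combine(ix, cap, t, total):
    total = (1 >= cap) // (2 // t)
    if 40 <= ix:
        raise ValueError(15)
    else:
        cap = total
    total = cap - 21
    cap = (16 >= total) * (total // ix)
    for r in cap:
        log(cap)
        if total > 23 != t:
            break
    if ix > cap <= 28:
        cap = cap * (cap // total)
        total = total + emit(ix)
    else:
        total = 10 * t
    t = total[t]
    total = total - ix % total
    return 10

19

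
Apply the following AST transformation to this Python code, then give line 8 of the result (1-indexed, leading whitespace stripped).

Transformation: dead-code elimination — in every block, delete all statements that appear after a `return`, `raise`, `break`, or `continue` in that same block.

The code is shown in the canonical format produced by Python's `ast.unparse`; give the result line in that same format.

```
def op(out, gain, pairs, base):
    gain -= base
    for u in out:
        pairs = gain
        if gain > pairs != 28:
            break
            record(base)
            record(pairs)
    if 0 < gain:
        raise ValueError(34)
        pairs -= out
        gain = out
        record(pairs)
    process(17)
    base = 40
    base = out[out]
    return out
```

Transformed code:
def op(out, gain, pairs, base):
    gain -= base
    for u in out:
        pairs = gain
        if gain > pairs != 28:
            break
    if 0 < gain:
        raise ValueError(34)
    process(17)
    base = 40
    base = out[out]
    return out

raise ValueError(34)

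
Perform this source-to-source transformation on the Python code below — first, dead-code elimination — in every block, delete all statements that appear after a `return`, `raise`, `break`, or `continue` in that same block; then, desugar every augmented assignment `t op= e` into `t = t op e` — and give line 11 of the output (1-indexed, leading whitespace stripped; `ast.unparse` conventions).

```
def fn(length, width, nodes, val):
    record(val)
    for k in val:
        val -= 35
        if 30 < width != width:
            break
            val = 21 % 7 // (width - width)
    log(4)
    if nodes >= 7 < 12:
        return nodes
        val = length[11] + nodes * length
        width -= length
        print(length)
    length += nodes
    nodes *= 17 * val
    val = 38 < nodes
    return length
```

Transformed code:
def fn(length, width, nodes, val):
    record(val)
    for k in val:
        val = val - 35
        if 30 < width != width:
            break
    log(4)
    if nodes >= 7 < 12:
        return nodes
    length = length + nodes
    nodes = nodes * (17 * val)
    val = 38 < nodes
    return length

nodes = nodes * (17 * val)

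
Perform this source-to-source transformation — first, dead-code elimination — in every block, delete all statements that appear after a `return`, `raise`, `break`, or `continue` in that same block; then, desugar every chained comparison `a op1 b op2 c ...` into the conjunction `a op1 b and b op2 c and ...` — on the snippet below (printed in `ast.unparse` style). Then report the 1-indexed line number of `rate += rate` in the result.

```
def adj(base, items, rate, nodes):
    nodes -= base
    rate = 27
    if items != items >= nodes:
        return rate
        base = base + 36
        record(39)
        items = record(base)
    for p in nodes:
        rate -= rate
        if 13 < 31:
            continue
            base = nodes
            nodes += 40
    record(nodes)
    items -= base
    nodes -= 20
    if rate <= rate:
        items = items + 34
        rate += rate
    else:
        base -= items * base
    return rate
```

15

Transformed code:
def adj(base, items, rate, nodes):
    nodes -= base
    rate = 27
    if items != items and items >= nodes:
        return rate
    for p in nodes:
        rate -= rate
        if 13 < 31:
            continue
    record(nodes)
    items -= base
    nodes -= 20
    if rate <= rate:
        items = items + 34
        rate += rate
    else:
        base -= items * base
    return rate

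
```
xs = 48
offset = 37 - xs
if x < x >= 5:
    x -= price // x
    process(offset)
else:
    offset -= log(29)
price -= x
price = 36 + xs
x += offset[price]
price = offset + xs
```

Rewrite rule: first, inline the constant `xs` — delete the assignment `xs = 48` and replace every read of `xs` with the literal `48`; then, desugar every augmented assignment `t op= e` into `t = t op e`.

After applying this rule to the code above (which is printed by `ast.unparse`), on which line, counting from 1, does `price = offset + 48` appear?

Transformed code:
offset = 37 - 48
if x < x >= 5:
    x = x - price // x
    process(offset)
else:
    offset = offset - log(29)
price = price - x
price = 36 + 48
x = x + offset[price]
price = offset + 48

10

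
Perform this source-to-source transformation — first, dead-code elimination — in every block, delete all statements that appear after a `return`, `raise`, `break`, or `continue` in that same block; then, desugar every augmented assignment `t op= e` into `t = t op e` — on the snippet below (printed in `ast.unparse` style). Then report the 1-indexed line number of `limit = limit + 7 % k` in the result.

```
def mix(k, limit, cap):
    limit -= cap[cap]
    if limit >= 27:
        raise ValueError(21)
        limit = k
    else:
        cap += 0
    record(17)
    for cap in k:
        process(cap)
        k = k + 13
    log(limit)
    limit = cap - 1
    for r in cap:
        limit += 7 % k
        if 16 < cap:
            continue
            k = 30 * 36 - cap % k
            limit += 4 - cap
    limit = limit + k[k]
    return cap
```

14

Transformed code:
def mix(k, limit, cap):
    limit = limit - cap[cap]
    if limit >= 27:
        raise ValueError(21)
    else:
        cap = cap + 0
    record(17)
    for cap in k:
        process(cap)
        k = k + 13
    log(limit)
    limit = cap - 1
    for r in cap:
        limit = limit + 7 % k
        if 16 < cap:
            continue
    limit = limit + k[k]
    return cap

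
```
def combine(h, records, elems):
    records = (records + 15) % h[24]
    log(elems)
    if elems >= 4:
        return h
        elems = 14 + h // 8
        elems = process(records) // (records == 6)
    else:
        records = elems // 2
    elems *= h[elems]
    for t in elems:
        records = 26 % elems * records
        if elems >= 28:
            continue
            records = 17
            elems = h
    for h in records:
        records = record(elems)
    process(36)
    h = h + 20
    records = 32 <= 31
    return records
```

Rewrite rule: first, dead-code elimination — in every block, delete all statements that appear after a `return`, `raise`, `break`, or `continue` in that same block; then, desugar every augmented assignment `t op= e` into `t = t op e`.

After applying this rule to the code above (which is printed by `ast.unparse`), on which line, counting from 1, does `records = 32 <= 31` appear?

17

Transformed code:
def combine(h, records, elems):
    records = (records + 15) % h[24]
    log(elems)
    if elems >= 4:
        return h
    else:
        records = elems // 2
    elems = elems * h[elems]
    for t in elems:
        records = 26 % elems * records
        if elems >= 28:
            continue
    for h in records:
        records = record(elems)
    process(36)
    h = h + 20
    records = 32 <= 31
    return records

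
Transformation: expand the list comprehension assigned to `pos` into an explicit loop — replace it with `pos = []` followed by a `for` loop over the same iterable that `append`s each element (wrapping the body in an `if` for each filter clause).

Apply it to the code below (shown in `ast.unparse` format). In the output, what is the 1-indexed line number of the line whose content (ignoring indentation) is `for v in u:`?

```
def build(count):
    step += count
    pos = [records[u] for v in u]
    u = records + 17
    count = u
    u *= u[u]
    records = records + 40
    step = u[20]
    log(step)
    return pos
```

Transformed code:
def build(count):
    step += count
    pos = []
    for v in u:
        pos.append(records[u])
    u = records + 17
    count = u
    u *= u[u]
    records = records + 40
    step = u[20]
    log(step)
    return pos

4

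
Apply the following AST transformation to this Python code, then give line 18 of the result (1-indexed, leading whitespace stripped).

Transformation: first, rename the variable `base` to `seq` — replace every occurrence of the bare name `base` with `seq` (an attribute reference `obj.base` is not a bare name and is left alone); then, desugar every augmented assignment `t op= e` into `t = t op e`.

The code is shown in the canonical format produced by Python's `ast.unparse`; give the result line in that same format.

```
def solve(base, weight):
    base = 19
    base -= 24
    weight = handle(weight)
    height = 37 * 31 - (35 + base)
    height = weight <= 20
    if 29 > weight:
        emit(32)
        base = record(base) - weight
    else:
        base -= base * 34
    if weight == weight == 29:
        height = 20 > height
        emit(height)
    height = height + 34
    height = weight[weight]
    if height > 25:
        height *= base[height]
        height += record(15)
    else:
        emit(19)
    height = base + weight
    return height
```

Transformed code:
def solve(seq, weight):
    seq = 19
    seq = seq - 24
    weight = handle(weight)
    height = 37 * 31 - (35 + seq)
    height = weight <= 20
    if 29 > weight:
        emit(32)
        seq = record(seq) - weight
    else:
        seq = seq - seq * 34
    if weight == weight == 29:
        height = 20 > height
        emit(height)
    height = height + 34
    height = weight[weight]
    if height > 25:
        height = height * seq[height]
        height = height + record(15)
    else:
        emit(19)
    height = seq + weight
    return height

height = height * seq[height]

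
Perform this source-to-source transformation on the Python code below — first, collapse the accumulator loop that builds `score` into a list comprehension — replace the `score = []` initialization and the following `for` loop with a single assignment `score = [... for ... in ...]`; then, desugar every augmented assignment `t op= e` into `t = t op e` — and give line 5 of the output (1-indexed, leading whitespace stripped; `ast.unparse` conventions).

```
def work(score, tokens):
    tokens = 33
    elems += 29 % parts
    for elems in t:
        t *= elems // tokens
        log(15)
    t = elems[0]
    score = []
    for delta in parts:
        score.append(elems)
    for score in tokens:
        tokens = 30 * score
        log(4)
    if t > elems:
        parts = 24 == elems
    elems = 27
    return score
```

t = t * (elems // tokens)

Transformed code:
def work(score, tokens):
    tokens = 33
    elems = elems + 29 % parts
    for elems in t:
        t = t * (elems // tokens)
        log(15)
    t = elems[0]
    score = [elems for delta in parts]
    for score in tokens:
        tokens = 30 * score
        log(4)
    if t > elems:
        parts = 24 == elems
    elems = 27
    return score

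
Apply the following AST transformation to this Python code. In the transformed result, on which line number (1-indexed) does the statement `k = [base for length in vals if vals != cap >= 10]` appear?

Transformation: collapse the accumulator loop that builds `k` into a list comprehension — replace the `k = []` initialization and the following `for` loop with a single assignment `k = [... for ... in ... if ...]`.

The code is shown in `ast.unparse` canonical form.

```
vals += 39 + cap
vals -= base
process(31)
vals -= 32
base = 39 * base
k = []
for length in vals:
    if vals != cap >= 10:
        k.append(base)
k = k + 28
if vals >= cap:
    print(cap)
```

Transformed code:
vals += 39 + cap
vals -= base
process(31)
vals -= 32
base = 39 * base
k = [base for length in vals if vals != cap >= 10]
k = k + 28
if vals >= cap:
    print(cap)

6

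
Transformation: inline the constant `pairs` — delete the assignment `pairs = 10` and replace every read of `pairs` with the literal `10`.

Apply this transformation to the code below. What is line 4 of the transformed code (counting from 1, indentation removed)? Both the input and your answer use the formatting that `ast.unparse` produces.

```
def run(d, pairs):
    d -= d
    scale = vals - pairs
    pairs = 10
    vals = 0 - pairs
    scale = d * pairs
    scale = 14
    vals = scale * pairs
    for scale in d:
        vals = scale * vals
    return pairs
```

vals = 0 - 10

Transformed code:
def run(d, pairs):
    d -= d
    scale = vals - 10
    vals = 0 - 10
    scale = d * 10
    scale = 14
    vals = scale * 10
    for scale in d:
        vals = scale * vals
    return 10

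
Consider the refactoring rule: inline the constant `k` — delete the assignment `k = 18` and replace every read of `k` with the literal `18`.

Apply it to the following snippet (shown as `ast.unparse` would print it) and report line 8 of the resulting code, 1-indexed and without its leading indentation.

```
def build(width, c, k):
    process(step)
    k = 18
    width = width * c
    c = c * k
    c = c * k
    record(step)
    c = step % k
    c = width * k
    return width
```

Transformed code:
def build(width, c, k):
    process(step)
    width = width * c
    c = c * 18
    c = c * 18
    record(step)
    c = step % 18
    c = width * 18
    return width

c = width * 18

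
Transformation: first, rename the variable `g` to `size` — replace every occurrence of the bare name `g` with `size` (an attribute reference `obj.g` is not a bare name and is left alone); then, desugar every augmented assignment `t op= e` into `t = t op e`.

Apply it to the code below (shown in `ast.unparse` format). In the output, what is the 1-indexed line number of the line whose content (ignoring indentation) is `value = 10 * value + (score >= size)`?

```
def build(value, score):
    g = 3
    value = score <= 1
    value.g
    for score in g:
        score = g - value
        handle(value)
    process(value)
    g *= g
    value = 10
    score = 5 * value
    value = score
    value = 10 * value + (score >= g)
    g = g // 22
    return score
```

Transformed code:
def build(value, score):
    size = 3
    value = score <= 1
    value.g
    for score in size:
        score = size - value
        handle(value)
    process(value)
    size = size * size
    value = 10
    score = 5 * value
    value = score
    value = 10 * value + (score >= size)
    size = size // 22
    return score

13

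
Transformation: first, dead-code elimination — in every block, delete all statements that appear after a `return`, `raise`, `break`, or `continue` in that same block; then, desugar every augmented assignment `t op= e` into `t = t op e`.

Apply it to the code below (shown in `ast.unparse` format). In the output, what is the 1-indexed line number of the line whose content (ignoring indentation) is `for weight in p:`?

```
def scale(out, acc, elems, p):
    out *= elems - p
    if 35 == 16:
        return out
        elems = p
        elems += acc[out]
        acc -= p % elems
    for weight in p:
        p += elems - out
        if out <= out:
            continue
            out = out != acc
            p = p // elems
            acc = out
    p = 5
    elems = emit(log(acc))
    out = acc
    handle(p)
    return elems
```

Transformed code:
def scale(out, acc, elems, p):
    out = out * (elems - p)
    if 35 == 16:
        return out
    for weight in p:
        p = p + (elems - out)
        if out <= out:
            continue
    p = 5
    elems = emit(log(acc))
    out = acc
    handle(p)
    return elems

5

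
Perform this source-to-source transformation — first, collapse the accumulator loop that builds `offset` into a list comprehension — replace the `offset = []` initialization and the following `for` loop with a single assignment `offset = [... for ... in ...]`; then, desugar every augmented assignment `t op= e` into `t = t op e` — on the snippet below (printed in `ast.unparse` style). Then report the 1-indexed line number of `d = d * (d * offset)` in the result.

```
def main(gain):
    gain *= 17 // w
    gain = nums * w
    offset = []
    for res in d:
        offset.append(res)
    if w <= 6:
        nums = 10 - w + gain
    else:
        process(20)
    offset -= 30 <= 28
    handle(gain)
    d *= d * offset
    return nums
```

Transformed code:
def main(gain):
    gain = gain * (17 // w)
    gain = nums * w
    offset = [res for res in d]
    if w <= 6:
        nums = 10 - w + gain
    else:
        process(20)
    offset = offset - (30 <= 28)
    handle(gain)
    d = d * (d * offset)
    return nums

11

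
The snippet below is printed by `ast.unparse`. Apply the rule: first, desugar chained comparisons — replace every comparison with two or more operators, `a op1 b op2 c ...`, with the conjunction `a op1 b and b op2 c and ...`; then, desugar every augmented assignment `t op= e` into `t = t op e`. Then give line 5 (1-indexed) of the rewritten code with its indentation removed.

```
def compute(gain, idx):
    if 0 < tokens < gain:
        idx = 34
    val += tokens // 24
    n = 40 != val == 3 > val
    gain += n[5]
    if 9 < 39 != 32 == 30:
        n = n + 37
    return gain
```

n = 40 != val and val == 3 and (3 > val)

Transformed code:
def compute(gain, idx):
    if 0 < tokens and tokens < gain:
        idx = 34
    val = val + tokens // 24
    n = 40 != val and val == 3 and (3 > val)
    gain = gain + n[5]
    if 9 < 39 and 39 != 32 and (32 == 30):
        n = n + 37
    return gain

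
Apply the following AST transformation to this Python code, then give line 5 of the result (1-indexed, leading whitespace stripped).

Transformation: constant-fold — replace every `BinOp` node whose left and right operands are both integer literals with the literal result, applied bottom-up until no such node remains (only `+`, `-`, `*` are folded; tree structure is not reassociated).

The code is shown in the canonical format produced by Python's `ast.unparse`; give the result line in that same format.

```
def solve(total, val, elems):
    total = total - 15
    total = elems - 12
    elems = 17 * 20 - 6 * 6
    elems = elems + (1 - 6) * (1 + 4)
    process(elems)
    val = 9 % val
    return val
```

elems = elems + -25

Transformed code:
def solve(total, val, elems):
    total = total - 15
    total = elems - 12
    elems = 304
    elems = elems + -25
    process(elems)
    val = 9 % val
    return val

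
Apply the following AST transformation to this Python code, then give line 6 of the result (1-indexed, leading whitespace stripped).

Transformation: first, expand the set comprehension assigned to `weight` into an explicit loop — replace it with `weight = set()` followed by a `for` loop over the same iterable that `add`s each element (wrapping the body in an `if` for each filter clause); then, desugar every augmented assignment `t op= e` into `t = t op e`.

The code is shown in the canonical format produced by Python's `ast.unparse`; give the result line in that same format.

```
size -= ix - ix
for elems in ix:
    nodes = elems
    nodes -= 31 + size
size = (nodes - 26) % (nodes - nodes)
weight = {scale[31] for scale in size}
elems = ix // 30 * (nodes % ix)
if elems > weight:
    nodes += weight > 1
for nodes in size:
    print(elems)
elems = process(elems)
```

Transformed code:
size = size - (ix - ix)
for elems in ix:
    nodes = elems
    nodes = nodes - (31 + size)
size = (nodes - 26) % (nodes - nodes)
weight = set()
for scale in size:
    weight.add(scale[31])
elems = ix // 30 * (nodes % ix)
if elems > weight:
    nodes = nodes + (weight > 1)
for nodes in size:
    print(elems)
elems = process(elems)

weight = set()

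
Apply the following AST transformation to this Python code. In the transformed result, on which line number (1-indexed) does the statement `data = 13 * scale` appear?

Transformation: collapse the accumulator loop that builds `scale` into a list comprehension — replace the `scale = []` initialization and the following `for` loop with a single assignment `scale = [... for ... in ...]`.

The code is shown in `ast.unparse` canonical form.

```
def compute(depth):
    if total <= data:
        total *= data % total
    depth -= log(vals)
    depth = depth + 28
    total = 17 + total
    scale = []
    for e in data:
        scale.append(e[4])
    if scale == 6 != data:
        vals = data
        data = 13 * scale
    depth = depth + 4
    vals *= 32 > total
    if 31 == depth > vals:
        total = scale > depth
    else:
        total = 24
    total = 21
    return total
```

Transformed code:
def compute(depth):
    if total <= data:
        total *= data % total
    depth -= log(vals)
    depth = depth + 28
    total = 17 + total
    scale = [e[4] for e in data]
    if scale == 6 != data:
        vals = data
        data = 13 * scale
    depth = depth + 4
    vals *= 32 > total
    if 31 == depth > vals:
        total = scale > depth
    else:
        total = 24
    total = 21
    return total

10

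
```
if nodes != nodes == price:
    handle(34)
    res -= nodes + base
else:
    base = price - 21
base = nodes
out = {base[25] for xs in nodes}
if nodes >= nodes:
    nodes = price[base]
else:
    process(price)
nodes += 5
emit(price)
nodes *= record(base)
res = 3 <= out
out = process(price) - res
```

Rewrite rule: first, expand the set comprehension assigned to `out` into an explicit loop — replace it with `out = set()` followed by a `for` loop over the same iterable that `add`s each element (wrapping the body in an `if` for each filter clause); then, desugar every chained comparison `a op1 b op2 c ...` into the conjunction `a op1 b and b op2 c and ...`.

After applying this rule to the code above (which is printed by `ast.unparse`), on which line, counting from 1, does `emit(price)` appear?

Transformed code:
if nodes != nodes and nodes == price:
    handle(34)
    res -= nodes + base
else:
    base = price - 21
base = nodes
out = set()
for xs in nodes:
    out.add(base[25])
if nodes >= nodes:
    nodes = price[base]
else:
    process(price)
nodes += 5
emit(price)
nodes *= record(base)
res = 3 <= out
out = process(price) - res

15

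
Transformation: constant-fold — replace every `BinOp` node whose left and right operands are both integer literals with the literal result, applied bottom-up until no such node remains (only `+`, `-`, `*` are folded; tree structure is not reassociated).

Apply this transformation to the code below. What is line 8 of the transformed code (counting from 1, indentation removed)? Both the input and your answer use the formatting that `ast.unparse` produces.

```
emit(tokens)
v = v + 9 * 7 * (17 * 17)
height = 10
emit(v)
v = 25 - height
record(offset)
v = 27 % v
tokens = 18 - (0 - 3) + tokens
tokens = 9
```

tokens = 21 + tokens

Transformed code:
emit(tokens)
v = v + 18207
height = 10
emit(v)
v = 25 - height
record(offset)
v = 27 % v
tokens = 21 + tokens
tokens = 9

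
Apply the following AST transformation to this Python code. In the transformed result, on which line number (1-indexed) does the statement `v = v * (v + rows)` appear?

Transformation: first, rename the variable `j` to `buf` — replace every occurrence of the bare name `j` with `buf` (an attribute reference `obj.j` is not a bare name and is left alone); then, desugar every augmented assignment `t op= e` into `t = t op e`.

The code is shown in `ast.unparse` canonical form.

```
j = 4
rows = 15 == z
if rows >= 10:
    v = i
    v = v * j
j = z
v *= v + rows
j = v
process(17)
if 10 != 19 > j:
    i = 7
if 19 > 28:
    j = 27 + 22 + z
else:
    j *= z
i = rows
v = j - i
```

Transformed code:
buf = 4
rows = 15 == z
if rows >= 10:
    v = i
    v = v * buf
buf = z
v = v * (v + rows)
buf = v
process(17)
if 10 != 19 > buf:
    i = 7
if 19 > 28:
    buf = 27 + 22 + z
else:
    buf = buf * z
i = rows
v = buf - i

7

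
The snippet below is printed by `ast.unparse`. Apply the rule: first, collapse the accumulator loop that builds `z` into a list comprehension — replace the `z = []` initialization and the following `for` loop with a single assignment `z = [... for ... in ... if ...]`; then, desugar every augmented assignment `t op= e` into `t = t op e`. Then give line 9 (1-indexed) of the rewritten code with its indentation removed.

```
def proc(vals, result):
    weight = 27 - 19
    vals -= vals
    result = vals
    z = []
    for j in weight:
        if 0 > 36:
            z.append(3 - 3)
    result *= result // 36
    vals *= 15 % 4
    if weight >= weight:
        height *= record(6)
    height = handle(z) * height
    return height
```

Transformed code:
def proc(vals, result):
    weight = 27 - 19
    vals = vals - vals
    result = vals
    z = [3 - 3 for j in weight if 0 > 36]
    result = result * (result // 36)
    vals = vals * (15 % 4)
    if weight >= weight:
        height = height * record(6)
    height = handle(z) * height
    return height

height = height * record(6)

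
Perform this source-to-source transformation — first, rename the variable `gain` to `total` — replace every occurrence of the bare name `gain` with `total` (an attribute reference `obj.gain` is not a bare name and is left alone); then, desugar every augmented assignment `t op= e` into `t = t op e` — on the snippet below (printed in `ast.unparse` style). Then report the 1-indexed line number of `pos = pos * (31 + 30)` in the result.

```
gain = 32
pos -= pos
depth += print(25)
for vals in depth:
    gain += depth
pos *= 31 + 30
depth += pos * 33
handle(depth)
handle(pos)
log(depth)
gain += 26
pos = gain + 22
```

Transformed code:
total = 32
pos = pos - pos
depth = depth + print(25)
for vals in depth:
    total = total + depth
pos = pos * (31 + 30)
depth = depth + pos * 33
handle(depth)
handle(pos)
log(depth)
total = total + 26
pos = total + 22

6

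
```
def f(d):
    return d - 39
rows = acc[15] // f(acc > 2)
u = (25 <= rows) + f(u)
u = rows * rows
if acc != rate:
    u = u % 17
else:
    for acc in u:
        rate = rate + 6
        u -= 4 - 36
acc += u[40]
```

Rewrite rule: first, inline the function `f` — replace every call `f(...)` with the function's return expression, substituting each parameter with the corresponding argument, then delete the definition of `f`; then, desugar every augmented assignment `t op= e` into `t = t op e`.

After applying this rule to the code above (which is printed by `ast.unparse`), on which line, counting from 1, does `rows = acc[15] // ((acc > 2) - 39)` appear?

Transformed code:
rows = acc[15] // ((acc > 2) - 39)
u = (25 <= rows) + (u - 39)
u = rows * rows
if acc != rate:
    u = u % 17
else:
    for acc in u:
        rate = rate + 6
        u = u - (4 - 36)
acc = acc + u[40]

1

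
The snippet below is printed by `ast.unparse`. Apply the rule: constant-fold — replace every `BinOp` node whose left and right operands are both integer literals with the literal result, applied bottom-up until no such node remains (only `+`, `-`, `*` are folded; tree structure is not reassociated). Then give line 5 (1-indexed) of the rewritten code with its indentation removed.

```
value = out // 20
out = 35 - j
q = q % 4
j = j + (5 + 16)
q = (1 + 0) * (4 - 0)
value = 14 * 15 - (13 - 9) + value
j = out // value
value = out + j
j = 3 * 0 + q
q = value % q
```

Transformed code:
value = out // 20
out = 35 - j
q = q % 4
j = j + 21
q = 4
value = 206 + value
j = out // value
value = out + j
j = 0 + q
q = value % q

q = 4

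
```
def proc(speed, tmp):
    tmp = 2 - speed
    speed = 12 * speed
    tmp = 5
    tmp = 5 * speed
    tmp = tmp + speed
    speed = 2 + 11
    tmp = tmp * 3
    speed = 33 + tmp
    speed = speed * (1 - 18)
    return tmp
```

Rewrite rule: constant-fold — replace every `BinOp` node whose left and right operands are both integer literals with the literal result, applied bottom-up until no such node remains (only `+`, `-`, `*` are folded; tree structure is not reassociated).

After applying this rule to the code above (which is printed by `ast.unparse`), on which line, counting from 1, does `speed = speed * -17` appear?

10

Transformed code:
def proc(speed, tmp):
    tmp = 2 - speed
    speed = 12 * speed
    tmp = 5
    tmp = 5 * speed
    tmp = tmp + speed
    speed = 13
    tmp = tmp * 3
    speed = 33 + tmp
    speed = speed * -17
    return tmp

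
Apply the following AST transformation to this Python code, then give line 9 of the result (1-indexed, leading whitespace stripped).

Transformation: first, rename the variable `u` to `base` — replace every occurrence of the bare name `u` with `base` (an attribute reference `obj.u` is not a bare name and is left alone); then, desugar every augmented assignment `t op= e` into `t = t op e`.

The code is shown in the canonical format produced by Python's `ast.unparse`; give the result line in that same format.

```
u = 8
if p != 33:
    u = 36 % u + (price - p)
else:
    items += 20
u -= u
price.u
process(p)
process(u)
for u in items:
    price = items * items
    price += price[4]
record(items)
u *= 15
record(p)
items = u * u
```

Transformed code:
base = 8
if p != 33:
    base = 36 % base + (price - p)
else:
    items = items + 20
base = base - base
price.u
process(p)
process(base)
for base in items:
    price = items * items
    price = price + price[4]
record(items)
base = base * 15
record(p)
items = base * base

process(base)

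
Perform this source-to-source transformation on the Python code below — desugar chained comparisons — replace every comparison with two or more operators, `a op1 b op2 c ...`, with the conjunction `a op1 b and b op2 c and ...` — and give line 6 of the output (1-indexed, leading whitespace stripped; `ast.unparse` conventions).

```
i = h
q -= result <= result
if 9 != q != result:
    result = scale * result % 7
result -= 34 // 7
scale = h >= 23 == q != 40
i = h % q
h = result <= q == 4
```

scale = h >= 23 and 23 == q and (q != 40)

Transformed code:
i = h
q -= result <= result
if 9 != q and q != result:
    result = scale * result % 7
result -= 34 // 7
scale = h >= 23 and 23 == q and (q != 40)
i = h % q
h = result <= q and q == 4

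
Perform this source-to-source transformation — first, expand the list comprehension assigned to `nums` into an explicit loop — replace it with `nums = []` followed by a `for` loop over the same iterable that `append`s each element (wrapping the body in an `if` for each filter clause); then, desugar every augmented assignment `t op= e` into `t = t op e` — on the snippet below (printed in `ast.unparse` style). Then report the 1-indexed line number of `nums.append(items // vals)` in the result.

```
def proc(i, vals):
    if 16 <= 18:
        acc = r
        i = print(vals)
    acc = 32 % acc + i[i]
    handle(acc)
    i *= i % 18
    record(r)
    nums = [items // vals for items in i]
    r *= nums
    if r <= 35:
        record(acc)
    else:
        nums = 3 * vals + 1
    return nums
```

11

Transformed code:
def proc(i, vals):
    if 16 <= 18:
        acc = r
        i = print(vals)
    acc = 32 % acc + i[i]
    handle(acc)
    i = i * (i % 18)
    record(r)
    nums = []
    for items in i:
        nums.append(items // vals)
    r = r * nums
    if r <= 35:
        record(acc)
    else:
        nums = 3 * vals + 1
    return nums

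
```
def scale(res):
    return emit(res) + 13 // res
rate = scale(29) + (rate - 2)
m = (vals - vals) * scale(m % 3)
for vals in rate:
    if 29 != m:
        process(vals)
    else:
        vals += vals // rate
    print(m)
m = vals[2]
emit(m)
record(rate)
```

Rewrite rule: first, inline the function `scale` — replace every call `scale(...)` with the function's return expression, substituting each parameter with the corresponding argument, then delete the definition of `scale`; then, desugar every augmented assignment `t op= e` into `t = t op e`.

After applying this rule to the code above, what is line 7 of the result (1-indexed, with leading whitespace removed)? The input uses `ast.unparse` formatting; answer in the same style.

vals = vals + vals // rate

Transformed code:
rate = emit(29) + 13 // 29 + (rate - 2)
m = (vals - vals) * (emit(m % 3) + 13 // (m % 3))
for vals in rate:
    if 29 != m:
        process(vals)
    else:
        vals = vals + vals // rate
    print(m)
m = vals[2]
emit(m)
record(rate)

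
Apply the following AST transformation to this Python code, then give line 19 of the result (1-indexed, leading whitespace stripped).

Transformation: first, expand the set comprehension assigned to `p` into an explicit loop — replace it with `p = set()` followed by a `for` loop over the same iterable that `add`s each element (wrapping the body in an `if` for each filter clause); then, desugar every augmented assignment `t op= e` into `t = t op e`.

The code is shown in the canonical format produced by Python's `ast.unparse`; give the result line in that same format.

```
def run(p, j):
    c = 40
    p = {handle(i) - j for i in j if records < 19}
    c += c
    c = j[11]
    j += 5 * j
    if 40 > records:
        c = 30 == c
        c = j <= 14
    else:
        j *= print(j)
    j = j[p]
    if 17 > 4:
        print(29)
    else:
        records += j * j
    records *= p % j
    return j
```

Transformed code:
def run(p, j):
    c = 40
    p = set()
    for i in j:
        if records < 19:
            p.add(handle(i) - j)
    c = c + c
    c = j[11]
    j = j + 5 * j
    if 40 > records:
        c = 30 == c
        c = j <= 14
    else:
        j = j * print(j)
    j = j[p]
    if 17 > 4:
        print(29)
    else:
        records = records + j * j
    records = records * (p % j)
    return j

records = records + j * j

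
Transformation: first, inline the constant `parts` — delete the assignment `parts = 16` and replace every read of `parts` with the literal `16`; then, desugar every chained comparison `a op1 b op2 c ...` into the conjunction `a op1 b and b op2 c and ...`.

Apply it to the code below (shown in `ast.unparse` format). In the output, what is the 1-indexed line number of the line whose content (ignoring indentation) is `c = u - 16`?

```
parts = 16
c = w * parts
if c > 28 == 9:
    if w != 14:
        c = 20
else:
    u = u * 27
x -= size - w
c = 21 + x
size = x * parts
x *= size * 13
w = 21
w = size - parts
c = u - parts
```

13

Transformed code:
c = w * 16
if c > 28 and 28 == 9:
    if w != 14:
        c = 20
else:
    u = u * 27
x -= size - w
c = 21 + x
size = x * 16
x *= size * 13
w = 21
w = size - 16
c = u - 16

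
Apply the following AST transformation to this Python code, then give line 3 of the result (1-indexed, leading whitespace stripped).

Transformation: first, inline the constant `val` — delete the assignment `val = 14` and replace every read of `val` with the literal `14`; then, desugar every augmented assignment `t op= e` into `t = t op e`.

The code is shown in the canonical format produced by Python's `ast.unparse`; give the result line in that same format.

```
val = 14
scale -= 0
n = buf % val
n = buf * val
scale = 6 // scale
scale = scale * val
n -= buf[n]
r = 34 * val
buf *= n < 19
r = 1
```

Transformed code:
scale = scale - 0
n = buf % 14
n = buf * 14
scale = 6 // scale
scale = scale * 14
n = n - buf[n]
r = 34 * 14
buf = buf * (n < 19)
r = 1

n = buf * 14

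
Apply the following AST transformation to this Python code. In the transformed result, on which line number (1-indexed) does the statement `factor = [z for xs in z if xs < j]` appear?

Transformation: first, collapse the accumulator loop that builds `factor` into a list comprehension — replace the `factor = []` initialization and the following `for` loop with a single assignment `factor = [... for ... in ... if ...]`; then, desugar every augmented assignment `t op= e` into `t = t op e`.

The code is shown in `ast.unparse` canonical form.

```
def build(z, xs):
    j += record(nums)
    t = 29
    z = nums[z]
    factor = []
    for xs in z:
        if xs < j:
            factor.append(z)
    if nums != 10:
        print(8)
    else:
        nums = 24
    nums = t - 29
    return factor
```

5

Transformed code:
def build(z, xs):
    j = j + record(nums)
    t = 29
    z = nums[z]
    factor = [z for xs in z if xs < j]
    if nums != 10:
        print(8)
    else:
        nums = 24
    nums = t - 29
    return factor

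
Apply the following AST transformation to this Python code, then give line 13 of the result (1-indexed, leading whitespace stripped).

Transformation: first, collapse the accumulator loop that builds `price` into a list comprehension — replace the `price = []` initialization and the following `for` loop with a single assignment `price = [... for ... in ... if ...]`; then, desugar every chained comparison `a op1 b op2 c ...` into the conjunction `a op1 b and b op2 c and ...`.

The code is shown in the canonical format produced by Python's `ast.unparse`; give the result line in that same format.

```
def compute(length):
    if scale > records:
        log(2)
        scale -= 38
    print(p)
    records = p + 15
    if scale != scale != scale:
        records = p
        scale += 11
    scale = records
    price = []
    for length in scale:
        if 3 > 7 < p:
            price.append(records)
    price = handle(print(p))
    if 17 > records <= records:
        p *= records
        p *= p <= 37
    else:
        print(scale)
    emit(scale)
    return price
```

if 17 > records and records <= records:

Transformed code:
def compute(length):
    if scale > records:
        log(2)
        scale -= 38
    print(p)
    records = p + 15
    if scale != scale and scale != scale:
        records = p
        scale += 11
    scale = records
    price = [records for length in scale if 3 > 7 and 7 < p]
    price = handle(print(p))
    if 17 > records and records <= records:
        p *= records
        p *= p <= 37
    else:
        print(scale)
    emit(scale)
    return price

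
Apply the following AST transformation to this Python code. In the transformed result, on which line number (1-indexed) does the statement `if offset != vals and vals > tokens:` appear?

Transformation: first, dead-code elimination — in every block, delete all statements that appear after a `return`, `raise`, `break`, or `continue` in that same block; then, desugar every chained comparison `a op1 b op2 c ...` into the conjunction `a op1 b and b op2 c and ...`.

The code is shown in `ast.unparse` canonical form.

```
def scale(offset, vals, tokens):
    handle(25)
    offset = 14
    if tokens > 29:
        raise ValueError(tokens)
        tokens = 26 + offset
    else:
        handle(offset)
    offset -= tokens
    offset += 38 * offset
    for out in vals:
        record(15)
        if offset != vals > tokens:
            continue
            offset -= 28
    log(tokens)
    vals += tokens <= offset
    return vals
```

Transformed code:
def scale(offset, vals, tokens):
    handle(25)
    offset = 14
    if tokens > 29:
        raise ValueError(tokens)
    else:
        handle(offset)
    offset -= tokens
    offset += 38 * offset
    for out in vals:
        record(15)
        if offset != vals and vals > tokens:
            continue
    log(tokens)
    vals += tokens <= offset
    return vals

12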